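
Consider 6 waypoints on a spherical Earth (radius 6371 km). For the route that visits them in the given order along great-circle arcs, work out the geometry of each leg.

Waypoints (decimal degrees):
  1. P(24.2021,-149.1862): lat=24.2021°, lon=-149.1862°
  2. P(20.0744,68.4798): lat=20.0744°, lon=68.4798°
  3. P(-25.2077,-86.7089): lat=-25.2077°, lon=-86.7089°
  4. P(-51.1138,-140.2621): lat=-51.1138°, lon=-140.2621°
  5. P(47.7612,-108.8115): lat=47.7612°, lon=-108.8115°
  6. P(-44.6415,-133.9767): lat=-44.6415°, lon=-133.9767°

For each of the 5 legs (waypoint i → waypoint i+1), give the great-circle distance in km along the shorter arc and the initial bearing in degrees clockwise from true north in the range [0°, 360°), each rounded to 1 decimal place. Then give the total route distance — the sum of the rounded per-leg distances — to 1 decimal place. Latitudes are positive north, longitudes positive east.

Leg 1: dist=13622.4 km, bearing=317.1°
Leg 2: dist=17409.8 km, bearing=252.7°
Leg 3: dist=5338.9 km, bearing=222.8°
Leg 4: dist=11396.4 km, bearing=21.1°
Leg 5: dist=10564.6 km, bearing=197.7°
Total: 58332.1 km

Leg 1: φ1=0.4224063, φ2=0.3503644, Δφ=-0.0720420, Δλ=3.7989884 rad; a=sin²(Δφ/2)+cosφ1·cosφ2·sin²(Δλ/2)=0.7687163181; c=2·atan2(√a, √(1-a))=2.138186071; dist=6371·c=13622.383 ≈ 13622.4 km; running total=13622.4 km
Leg 1 bearing: y=sinΔλ·cosφ2=-0.57393427, x=cosφ1·sinφ2-sinφ1·cosφ2·cosΔλ=0.61787184; θ=atan2(y, x)=-42.8887° <0 so +360° → 317.1113° ≈ 317.1°
Leg 2: φ1=0.3503644, φ2=-0.4399574, Δφ=-0.7903217, Δλ=-2.7085538 rad; a=sin²(Δφ/2)+cosφ1·cosφ2·sin²(Δλ/2)=0.9587739717; c=2·atan2(√a, √(1-a))=2.732665505; dist=6371·c=17409.812 ≈ 17409.8 km; running total=31032.2 km
Leg 2 bearing: y=sinΔλ·cosφ2=-0.37966956, x=cosφ1·sinφ2-sinφ1·cosφ2·cosΔλ=-0.11813888; θ=atan2(y, x)=-107.2842° <0 so +360° → 252.7158° ≈ 252.7°
Leg 3: φ1=-0.4399574, φ2=-0.8921041, Δφ=-0.4521467, Δλ=-0.9346797 rad; a=sin²(Δφ/2)+cosφ1·cosφ2·sin²(Δλ/2)=0.1655252027; c=2·atan2(√a, √(1-a))=0.838001589; dist=6371·c=5338.908 ≈ 5338.9 km; running total=36371.1 km
Leg 3 bearing: y=sinΔλ·cosφ2=-0.50498822, x=cosφ1·sinφ2-sinφ1·cosφ2·cosΔλ=-0.54542950; θ=atan2(y, x)=-137.2048° <0 so +360° → 222.7952° ≈ 222.8°
Leg 4: φ1=-0.8921041, φ2=0.8335902, Δφ=1.7256943, Δλ=0.5489165 rad; a=sin²(Δφ/2)+cosφ1·cosφ2·sin²(Δλ/2)=0.6081379242; c=2·atan2(√a, √(1-a))=1.788794745; dist=6371·c=11396.411 ≈ 11396.4 km; running total=47767.5 km
Leg 4 bearing: y=sinΔλ·cosφ2=0.35074077, x=cosφ1·sinφ2-sinφ1·cosφ2·cosΔλ=0.91115623; θ=atan2(y, x)=21.0537° ≈ 21.1°
Leg 5: φ1=0.8335902, φ2=-0.7791412, Δφ=-1.6127314, Δλ=-0.4392156 rad; a=sin²(Δφ/2)+cosφ1·cosφ2·sin²(Δλ/2)=0.5436600605; c=2·atan2(√a, √(1-a))=1.658227797; dist=6371·c=10564.569 ≈ 10564.6 km; running total=58332.1 km
Leg 5 bearing: y=sinΔλ·cosφ2=-0.30255824, x=cosφ1·sinφ2-sinφ1·cosφ2·cosΔλ=-0.94912260; θ=atan2(y, x)=-162.3189° <0 so +360° → 197.6811° ≈ 197.7°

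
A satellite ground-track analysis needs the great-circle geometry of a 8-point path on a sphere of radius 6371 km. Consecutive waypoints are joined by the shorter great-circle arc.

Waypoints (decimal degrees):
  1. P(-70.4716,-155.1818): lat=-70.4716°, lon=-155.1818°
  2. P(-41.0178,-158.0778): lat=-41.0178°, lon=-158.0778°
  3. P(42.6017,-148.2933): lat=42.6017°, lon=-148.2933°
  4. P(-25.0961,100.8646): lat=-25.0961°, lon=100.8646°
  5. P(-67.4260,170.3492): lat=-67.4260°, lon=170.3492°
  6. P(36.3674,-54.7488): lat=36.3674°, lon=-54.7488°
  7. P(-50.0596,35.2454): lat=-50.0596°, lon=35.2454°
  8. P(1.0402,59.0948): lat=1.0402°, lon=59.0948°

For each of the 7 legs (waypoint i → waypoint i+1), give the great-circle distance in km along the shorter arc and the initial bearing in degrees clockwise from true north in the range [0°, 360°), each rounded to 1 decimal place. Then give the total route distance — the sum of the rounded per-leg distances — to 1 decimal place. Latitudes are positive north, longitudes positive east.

Leg 1: φ1=-1.2299614, φ2=-0.7158957, Δφ=0.5140658, Δλ=-0.0505447 rad; a=sin²(Δφ/2)+cosφ1·cosφ2·sin²(Δλ/2)=0.0647848140; c=2·atan2(√a, √(1-a))=0.514720459; dist=6371·c=3279.284 ≈ 3279.3 km; running total=3279.3 km
Leg 1 bearing: y=sinΔλ·cosφ2=-0.03812006, x=cosφ1·sinφ2-sinφ1·cosφ2·cosΔλ=0.49081344; θ=atan2(y, x)=-4.4411° <0 so +360° → 355.5589° ≈ 355.6°
Leg 2: φ1=-0.7158957, φ2=0.7435399, Δφ=1.4594356, Δλ=0.1707717 rad; a=sin²(Δφ/2)+cosφ1·cosφ2·sin²(Δλ/2)=0.4484739090; c=2·atan2(√a, √(1-a))=1.467560869; dist=6371·c=9349.830 ≈ 9349.8 km; running total=12629.1 km
Leg 2 bearing: y=sinΔλ·cosφ2=0.12509107, x=cosφ1·sinφ2-sinφ1·cosφ2·cosΔλ=0.98677884; θ=atan2(y, x)=7.2247° ≈ 7.2°
Leg 3: φ1=0.7435399, φ2=-0.4380096, Δφ=-1.1815495, Δλ=4.3486257 rad; a=sin²(Δφ/2)+cosφ1·cosφ2·sin²(Δλ/2)=0.7621331818; c=2·atan2(√a, √(1-a))=2.122649685; dist=6371·c=13523.401 ≈ 13523.4 km; running total=26152.5 km
Leg 3 bearing: y=sinΔλ·cosφ2=-0.84633943, x=cosφ1·sinφ2-sinφ1·cosφ2·cosΔλ=-0.09409753; θ=atan2(y, x)=-96.3442° <0 so +360° → 263.6558° ≈ 263.7°
Leg 4: φ1=-0.4380096, φ2=-1.1768057, Δφ=-0.7387961, Δλ=1.2127350 rad; a=sin²(Δφ/2)+cosφ1·cosφ2·sin²(Δλ/2)=0.2432624997; c=2·atan2(√a, √(1-a))=1.031566796; dist=6371·c=6572.112 ≈ 6572.1 km; running total=32724.6 km
Leg 4 bearing: y=sinΔλ·cosφ2=0.35953015, x=cosφ1·sinφ2-sinφ1·cosφ2·cosΔλ=-0.77915435; θ=atan2(y, x)=155.2297° ≈ 155.2°
Leg 5: φ1=-1.1768057, φ2=0.6347309, Δφ=1.8115366, Δλ=-3.9287012 rad; a=sin²(Δφ/2)+cosφ1·cosφ2·sin²(Δλ/2)=0.8828649575; c=2·atan2(√a, √(1-a))=2.442971777; dist=6371·c=15564.173 ≈ 15564.2 km; running total=48288.8 km
Leg 5 bearing: y=sinΔλ·cosφ2=0.57035757, x=cosφ1·sinφ2-sinφ1·cosφ2·cosΔλ=-0.29723717; θ=atan2(y, x)=117.5259° ≈ 117.5°
Leg 6: φ1=0.6347309, φ2=-0.8737048, Δφ=-1.5084357, Δλ=1.5706951 rad; a=sin²(Δφ/2)+cosφ1·cosφ2·sin²(Δλ/2)=0.7272891222; c=2·atan2(√a, √(1-a))=2.042694977; dist=6371·c=13014.010 ≈ 13014.0 km; running total=61302.8 km
Leg 6 bearing: y=sinΔλ·cosφ2=0.64199041, x=cosφ1·sinφ2-sinφ1·cosφ2·cosΔλ=-0.61741958; θ=atan2(y, x)=133.8823° ≈ 133.9°
Leg 7: φ1=-0.8737048, φ2=0.0181549, Δφ=0.8918598, Δλ=0.4162506 rad; a=sin²(Δφ/2)+cosφ1·cosφ2·sin²(Δλ/2)=0.2134219290; c=2·atan2(√a, √(1-a))=0.960444081; dist=6371·c=6118.989 ≈ 6119.0 km; running total=67421.8 km
Leg 7 bearing: y=sinΔλ·cosφ2=0.40426739, x=cosφ1·sinφ2-sinφ1·cosφ2·cosΔλ=0.71278322; θ=atan2(y, x)=29.5605° ≈ 29.6°

Leg 1: dist=3279.3 km, bearing=355.6°
Leg 2: dist=9349.8 km, bearing=7.2°
Leg 3: dist=13523.4 km, bearing=263.7°
Leg 4: dist=6572.1 km, bearing=155.2°
Leg 5: dist=15564.2 km, bearing=117.5°
Leg 6: dist=13014.0 km, bearing=133.9°
Leg 7: dist=6119.0 km, bearing=29.6°
Total: 67421.8 km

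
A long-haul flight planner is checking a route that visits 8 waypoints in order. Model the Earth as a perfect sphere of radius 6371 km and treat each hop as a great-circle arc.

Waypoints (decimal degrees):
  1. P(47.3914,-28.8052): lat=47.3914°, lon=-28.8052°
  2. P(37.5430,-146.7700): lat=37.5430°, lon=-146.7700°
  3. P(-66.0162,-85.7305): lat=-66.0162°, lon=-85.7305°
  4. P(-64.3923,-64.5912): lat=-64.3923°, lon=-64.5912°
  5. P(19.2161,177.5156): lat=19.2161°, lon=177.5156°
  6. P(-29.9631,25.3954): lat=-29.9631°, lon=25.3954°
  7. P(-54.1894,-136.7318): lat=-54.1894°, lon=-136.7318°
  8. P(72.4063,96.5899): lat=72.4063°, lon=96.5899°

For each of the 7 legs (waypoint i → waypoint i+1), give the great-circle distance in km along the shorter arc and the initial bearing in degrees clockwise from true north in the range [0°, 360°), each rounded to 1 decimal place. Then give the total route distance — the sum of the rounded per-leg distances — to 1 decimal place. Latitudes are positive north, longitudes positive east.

Leg 1: φ1=0.8271360, φ2=0.6552490, Δφ=-0.1718870, Δλ=-2.0588742 rad; a=sin²(Δφ/2)+cosφ1·cosφ2·sin²(Δλ/2)=0.4016139909; c=2·atan2(√a, √(1-a))=1.372731850; dist=6371·c=8745.675 ≈ 8745.7 km; running total=8745.7 km
Leg 1 bearing: y=sinΔλ·cosφ2=-0.70031439, x=cosφ1·sinφ2-sinφ1·cosφ2·cosΔλ=0.68617820; θ=atan2(y, x)=-45.5841° <0 so +360° → 314.4159° ≈ 314.4°
Leg 2: φ1=0.6552490, φ2=-1.1522000, Δφ=-1.8074490, Δλ=1.0653402 rad; a=sin²(Δφ/2)+cosφ1·cosφ2·sin²(Δλ/2)=0.7003438260; c=2·atan2(√a, √(1-a))=1.983063586; dist=6371·c=12634.098 ≈ 12634.1 km; running total=21379.8 km
Leg 2 bearing: y=sinΔλ·cosφ2=0.35564973, x=cosφ1·sinφ2-sinφ1·cosφ2·cosΔλ=-0.84437117; θ=atan2(y, x)=157.1591° ≈ 157.2°
Leg 3: φ1=-1.1522000, φ2=-1.1238576, Δφ=0.0283424, Δλ=0.3689504 rad; a=sin²(Δφ/2)+cosφ1·cosφ2·sin²(Δλ/2)=0.0061119730; c=2·atan2(√a, √(1-a))=0.156517933; dist=6371·c=997.176 ≈ 997.2 km; running total=22377.0 km
Leg 3 bearing: y=sinΔλ·cosφ2=0.15586966, x=cosφ1·sinφ2-sinφ1·cosφ2·cosΔλ=0.00176501; θ=atan2(y, x)=89.3512° ≈ 89.4°
Leg 4: φ1=-1.1238576, φ2=0.3353842, Δφ=1.4592419, Δλ=4.2255608 rad; a=sin²(Δφ/2)+cosφ1·cosφ2·sin²(Δλ/2)=0.7438671879; c=2·atan2(√a, √(1-a))=2.080288952; dist=6371·c=13253.521 ≈ 13253.5 km; running total=35630.5 km
Leg 4 bearing: y=sinΔλ·cosφ2=-0.83457811, x=cosφ1·sinφ2-sinφ1·cosφ2·cosΔλ=-0.25611434; θ=atan2(y, x)=-107.0601° <0 so +360° → 252.9399° ≈ 252.9°
Leg 5: φ1=0.3353842, φ2=-0.5229547, Δφ=-0.8583390, Δλ=-2.6549983 rad; a=sin²(Δφ/2)+cosφ1·cosφ2·sin²(Δλ/2)=0.9437531618; c=2·atan2(√a, √(1-a))=2.662701292; dist=6371·c=16964.070 ≈ 16964.1 km; running total=52594.6 km
Leg 5 bearing: y=sinΔλ·cosφ2=-0.40511974, x=cosφ1·sinφ2-sinφ1·cosφ2·cosΔλ=-0.21956894; θ=atan2(y, x)=-118.4570° <0 so +360° → 241.5430° ≈ 241.5°
Leg 6: φ1=-0.5229547, φ2=-0.9457834, Δφ=-0.4228287, Δλ=-2.8296534 rad; a=sin²(Δφ/2)+cosφ1·cosφ2·sin²(Δλ/2)=0.5387089248; c=2·atan2(√a, √(1-a))=1.648291720; dist=6371·c=10501.267 ≈ 10501.3 km; running total=63095.9 km
Leg 6 bearing: y=sinΔλ·cosφ2=-0.17957239, x=cosφ1·sinφ2-sinφ1·cosφ2·cosΔλ=-0.98069375; θ=atan2(y, x)=-169.6237° <0 so +360° → 190.3763° ≈ 190.4°
Leg 7: φ1=-0.9457834, φ2=1.2637283, Δφ=2.2095118, Δλ=4.0722319 rad; a=sin²(Δφ/2)+cosφ1·cosφ2·sin²(Δλ/2)=0.9393315541; c=2·atan2(√a, √(1-a))=2.643851159; dist=6371·c=16843.976 ≈ 16844.0 km; running total=79939.9 km
Leg 7 bearing: y=sinΔλ·cosφ2=-0.24241718, x=cosφ1·sinφ2-sinφ1·cosφ2·cosΔλ=0.41132111; θ=atan2(y, x)=-30.5135° <0 so +360° → 329.4865° ≈ 329.5°

Leg 1: dist=8745.7 km, bearing=314.4°
Leg 2: dist=12634.1 km, bearing=157.2°
Leg 3: dist=997.2 km, bearing=89.4°
Leg 4: dist=13253.5 km, bearing=252.9°
Leg 5: dist=16964.1 km, bearing=241.5°
Leg 6: dist=10501.3 km, bearing=190.4°
Leg 7: dist=16844.0 km, bearing=329.5°
Total: 79939.9 km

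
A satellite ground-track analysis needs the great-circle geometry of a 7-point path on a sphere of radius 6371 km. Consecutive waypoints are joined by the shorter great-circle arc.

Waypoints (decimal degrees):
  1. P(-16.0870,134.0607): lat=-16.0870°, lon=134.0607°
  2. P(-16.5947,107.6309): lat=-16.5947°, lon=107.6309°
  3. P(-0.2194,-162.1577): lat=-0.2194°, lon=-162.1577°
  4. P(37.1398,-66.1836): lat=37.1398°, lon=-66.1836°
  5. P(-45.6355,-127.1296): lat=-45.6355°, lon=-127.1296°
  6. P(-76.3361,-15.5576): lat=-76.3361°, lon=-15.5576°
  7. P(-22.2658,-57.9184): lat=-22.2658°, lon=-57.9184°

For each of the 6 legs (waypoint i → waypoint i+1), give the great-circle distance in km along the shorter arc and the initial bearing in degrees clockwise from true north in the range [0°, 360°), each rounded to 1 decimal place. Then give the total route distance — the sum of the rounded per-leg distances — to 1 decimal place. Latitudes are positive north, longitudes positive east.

Leg 1: φ1=-0.2807711, φ2=-0.2896322, Δφ=-0.0088610, Δλ=-0.4612870 rad; a=sin²(Δφ/2)+cosφ1·cosφ2·sin²(Δλ/2)=0.0481416126; c=2·atan2(√a, √(1-a))=0.442423426; dist=6371·c=2818.680 ≈ 2818.7 km; running total=2818.7 km
Leg 1 bearing: y=sinΔλ·cosφ2=-0.42656208, x=cosφ1·sinφ2-sinφ1·cosφ2·cosΔλ=-0.03661666; θ=atan2(y, x)=-94.9063° <0 so +360° → 265.0937° ≈ 265.1°
Leg 2: φ1=-0.2896322, φ2=-0.0038293, Δφ=0.2858029, Δλ=-4.7086994 rad; a=sin²(Δφ/2)+cosφ1·cosφ2·sin²(Δλ/2)=0.5012211424; c=2·atan2(√a, √(1-a))=1.573238614; dist=6371·c=10023.103 ≈ 10023.1 km; running total=12841.8 km
Leg 2 bearing: y=sinΔλ·cosφ2=0.99998586, x=cosφ1·sinφ2-sinφ1·cosφ2·cosΔλ=-0.00472350; θ=atan2(y, x)=90.2706° ≈ 90.3°
Leg 3: φ1=-0.0038293, φ2=0.6482118, Δφ=0.6520410, Δλ=1.6750640 rad; a=sin²(Δφ/2)+cosφ1·cosφ2·sin²(Δλ/2)=0.5426396806; c=2·atan2(√a, √(1-a))=1.656179394; dist=6371·c=10551.519 ≈ 10551.5 km; running total=23393.3 km
Leg 3 bearing: y=sinΔλ·cosφ2=0.79283536, x=cosφ1·sinφ2-sinφ1·cosφ2·cosΔλ=0.60343975; θ=atan2(y, x)=52.7247° ≈ 52.7°
Leg 4: φ1=0.6482118, φ2=-0.7964897, Δφ=-1.4447015, Δλ=-1.0637084 rad; a=sin²(Δφ/2)+cosφ1·cosφ2·sin²(Δλ/2)=0.5804718648; c=2·atan2(√a, √(1-a))=1.732443100; dist=6371·c=11037.395 ≈ 11037.4 km; running total=34430.7 km
Leg 4 bearing: y=sinΔλ·cosφ2=-0.61123229, x=cosφ1·sinφ2-sinφ1·cosφ2·cosΔλ=-0.77491432; θ=atan2(y, x)=-141.7345° <0 so +360° → 218.2655° ≈ 218.3°
Leg 5: φ1=-0.7964897, φ2=-1.3323163, Δφ=-0.5358266, Δλ=1.9472988 rad; a=sin²(Δφ/2)+cosφ1·cosφ2·sin²(Δλ/2)=0.1830283385; c=2·atan2(√a, √(1-a))=0.884154884; dist=6371·c=5632.951 ≈ 5633.0 km; running total=40063.7 km
Leg 5 bearing: y=sinΔλ·cosφ2=0.21967981, x=cosφ1·sinφ2-sinφ1·cosφ2·cosΔλ=-0.74152319; θ=atan2(y, x)=163.4978° ≈ 163.5°
Leg 6: φ1=-1.3323163, φ2=-0.3886115, Δφ=0.9437048, Δλ=-0.7393354 rad; a=sin²(Δφ/2)+cosφ1·cosφ2·sin²(Δλ/2)=0.2351419086; c=2·atan2(√a, √(1-a))=1.012530417; dist=6371·c=6450.831 ≈ 6450.8 km; running total=46514.5 km
Leg 6 bearing: y=sinΔλ·cosφ2=-0.62355604, x=cosφ1·sinφ2-sinφ1·cosφ2·cosΔλ=0.57495968; θ=atan2(y, x)=-47.3219° <0 so +360° → 312.6781° ≈ 312.7°

Leg 1: dist=2818.7 km, bearing=265.1°
Leg 2: dist=10023.1 km, bearing=90.3°
Leg 3: dist=10551.5 km, bearing=52.7°
Leg 4: dist=11037.4 km, bearing=218.3°
Leg 5: dist=5633.0 km, bearing=163.5°
Leg 6: dist=6450.8 km, bearing=312.7°
Total: 46514.5 km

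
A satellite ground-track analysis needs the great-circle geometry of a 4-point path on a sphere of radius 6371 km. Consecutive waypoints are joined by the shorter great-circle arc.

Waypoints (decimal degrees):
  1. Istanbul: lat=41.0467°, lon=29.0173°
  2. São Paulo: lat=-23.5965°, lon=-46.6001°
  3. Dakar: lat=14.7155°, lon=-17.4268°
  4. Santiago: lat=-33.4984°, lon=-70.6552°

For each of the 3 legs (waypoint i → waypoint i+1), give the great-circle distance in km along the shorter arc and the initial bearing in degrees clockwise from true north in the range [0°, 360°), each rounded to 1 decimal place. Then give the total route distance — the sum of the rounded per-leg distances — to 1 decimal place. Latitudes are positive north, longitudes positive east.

Leg 1: φ1=0.7164001, φ2=-0.4118366, Δφ=-1.1282367, Δλ=-1.3197726 rad; a=sin²(Δφ/2)+cosφ1·cosφ2·sin²(Δλ/2)=0.5455958875; c=2·atan2(√a, √(1-a))=1.662114968; dist=6371·c=10589.334 ≈ 10589.3 km; running total=10589.3 km
Leg 1 bearing: y=sinΔλ·cosφ2=-0.88766636, x=cosφ1·sinφ2-sinφ1·cosφ2·cosΔλ=-0.45136735; θ=atan2(y, x)=-116.9528° <0 so +360° → 243.0472° ≈ 243.0°
Leg 2: φ1=-0.4118366, φ2=0.2568339, Δφ=0.6686705, Δλ=0.5091701 rad; a=sin²(Δφ/2)+cosφ1·cosφ2·sin²(Δλ/2)=0.1638924310; c=2·atan2(√a, √(1-a))=0.833599597; dist=6371·c=5310.863 ≈ 5310.9 km; running total=15900.2 km
Leg 2 bearing: y=sinΔλ·cosφ2=0.47146392, x=cosφ1·sinφ2-sinφ1·cosφ2·cosΔλ=0.57083149; θ=atan2(y, x)=39.5541° ≈ 39.6°
Leg 3: φ1=0.2568339, φ2=-0.5846574, Δφ=-0.8414913, Δλ=-0.9290108 rad; a=sin²(Δφ/2)+cosφ1·cosφ2·sin²(Δλ/2)=0.3286877482; c=2·atan2(√a, √(1-a))=1.221087254; dist=6371·c=7779.547 ≈ 7779.5 km; running total=23679.7 km
Leg 3 bearing: y=sinΔλ·cosφ2=-0.66797840, x=cosφ1·sinφ2-sinφ1·cosφ2·cosΔλ=-0.66061586; θ=atan2(y, x)=-134.6825° <0 so +360° → 225.3175° ≈ 225.3°

Leg 1: dist=10589.3 km, bearing=243.0°
Leg 2: dist=5310.9 km, bearing=39.6°
Leg 3: dist=7779.5 km, bearing=225.3°
Total: 23679.7 km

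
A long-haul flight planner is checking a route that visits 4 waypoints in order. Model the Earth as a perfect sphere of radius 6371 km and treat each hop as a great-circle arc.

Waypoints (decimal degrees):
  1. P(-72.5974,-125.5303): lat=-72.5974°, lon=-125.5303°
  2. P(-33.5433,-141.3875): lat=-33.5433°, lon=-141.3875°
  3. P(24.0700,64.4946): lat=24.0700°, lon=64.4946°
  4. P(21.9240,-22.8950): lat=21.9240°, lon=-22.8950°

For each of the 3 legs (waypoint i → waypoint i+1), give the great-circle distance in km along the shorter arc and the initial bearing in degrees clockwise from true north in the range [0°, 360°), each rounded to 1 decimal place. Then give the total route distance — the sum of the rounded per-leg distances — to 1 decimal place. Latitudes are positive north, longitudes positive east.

Leg 1: φ1=-1.2670637, φ2=-0.5854410, Δφ=0.6816226, Δλ=-0.2767604 rad; a=sin²(Δφ/2)+cosφ1·cosφ2·sin²(Δλ/2)=0.1164673372; c=2·atan2(√a, √(1-a))=0.696541983; dist=6371·c=4437.669 ≈ 4437.7 km; running total=4437.7 km
Leg 1 bearing: y=sinΔλ·cosφ2=-0.22773753, x=cosφ1·sinφ2-sinφ1·cosφ2·cosΔλ=0.59978863; θ=atan2(y, x)=-20.7916° <0 so +360° → 339.2084° ≈ 339.2°
Leg 2: φ1=-0.5854410, φ2=0.4201008, Δφ=1.0055418, Δλ=3.5933205 rad; a=sin²(Δφ/2)+cosφ1·cosφ2·sin²(Δλ/2)=0.9550150166; c=2·atan2(√a, √(1-a))=2.714152832; dist=6371·c=17291.868 ≈ 17291.9 km; running total=21729.6 km
Leg 2 bearing: y=sinΔλ·cosφ2=-0.39856432, x=cosφ1·sinφ2-sinφ1·cosφ2·cosΔλ=-0.11398168; θ=atan2(y, x)=-105.9595° <0 so +360° → 254.0405° ≈ 254.0°
Leg 3: φ1=0.4201008, φ2=0.3826460, Δφ=-0.0374548, Δλ=-1.5252363 rad; a=sin²(Δφ/2)+cosφ1·cosφ2·sin²(Δλ/2)=0.4045703752; c=2·atan2(√a, √(1-a))=1.378758914; dist=6371·c=8784.073 ≈ 8784.1 km; running total=30513.7 km
Leg 3 bearing: y=sinΔλ·cosφ2=-0.92671730, x=cosφ1·sinφ2-sinφ1·cosφ2·cosΔλ=0.32367853; θ=atan2(y, x)=-70.7470° <0 so +360° → 289.2530° ≈ 289.3°

Leg 1: dist=4437.7 km, bearing=339.2°
Leg 2: dist=17291.9 km, bearing=254.0°
Leg 3: dist=8784.1 km, bearing=289.3°
Total: 30513.7 km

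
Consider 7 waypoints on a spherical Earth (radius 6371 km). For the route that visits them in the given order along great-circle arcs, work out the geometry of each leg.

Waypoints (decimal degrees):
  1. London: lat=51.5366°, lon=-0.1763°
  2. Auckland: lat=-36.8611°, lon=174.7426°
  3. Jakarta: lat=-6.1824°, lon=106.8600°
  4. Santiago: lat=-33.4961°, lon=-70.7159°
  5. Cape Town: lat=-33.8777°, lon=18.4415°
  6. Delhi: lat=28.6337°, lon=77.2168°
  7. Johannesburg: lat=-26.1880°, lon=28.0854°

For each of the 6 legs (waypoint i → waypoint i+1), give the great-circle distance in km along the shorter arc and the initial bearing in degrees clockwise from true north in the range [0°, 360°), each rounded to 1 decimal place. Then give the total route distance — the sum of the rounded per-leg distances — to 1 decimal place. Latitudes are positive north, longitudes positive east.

Leg 1: dist=18334.8 km, bearing=15.8°
Leg 2: dist=7633.4 km, bearing=278.5°
Leg 3: dist=15595.6 km, bearing=183.2°
Leg 4: dist=7947.0 km, bearing=118.9°
Leg 5: dist=9301.3 km, bearing=49.0°
Leg 6: dist=8040.5 km, bearing=225.4°
Total: 66852.6 km

Leg 1: φ1=0.8994834, φ2=-0.6433476, Δφ=-1.5428309, Δλ=3.0529107 rad; a=sin²(Δφ/2)+cosφ1·cosφ2·sin²(Δλ/2)=0.9827102501; c=2·atan2(√a, √(1-a))=2.877847896; dist=6371·c=18334.769 ≈ 18334.8 km; running total=18334.8 km
Leg 1 bearing: y=sinΔλ·cosφ2=0.07086074, x=cosφ1·sinφ2-sinφ1·cosφ2·cosΔλ=0.25088247; θ=atan2(y, x)=15.7721° ≈ 15.8°
Leg 2: φ1=-0.6433476, φ2=-0.1079032, Δφ=0.5354443, Δλ=-1.1847749 rad; a=sin²(Δφ/2)+cosφ1·cosφ2·sin²(Δλ/2)=0.3179548237; c=2·atan2(√a, √(1-a))=1.198140394; dist=6371·c=7633.352 ≈ 7633.4 km; running total=25968.2 km
Leg 2 bearing: y=sinΔλ·cosφ2=-0.92102639, x=cosφ1·sinφ2-sinφ1·cosφ2·cosΔλ=0.13837846; θ=atan2(y, x)=-81.4556° <0 so +360° → 278.5444° ≈ 278.5°
Leg 3: φ1=-0.1079032, φ2=-0.5846172, Δφ=-0.4767140, Δλ=-3.0992841 rad; a=sin²(Δφ/2)+cosφ1·cosφ2·sin²(Δλ/2)=0.8844486405; c=2·atan2(√a, √(1-a))=2.447910996; dist=6371·c=15595.641 ≈ 15595.6 km; running total=41563.8 km
Leg 3 bearing: y=sinΔλ·cosφ2=-0.03527154, x=cosφ1·sinφ2-sinφ1·cosφ2·cosΔλ=-0.63839869; θ=atan2(y, x)=-176.8376° <0 so +360° → 183.1624° ≈ 183.2°
Leg 4: φ1=-0.5846172, φ2=-0.5912774, Δφ=-0.0066602, Δλ=1.5560902 rad; a=sin²(Δφ/2)+cosφ1·cosφ2·sin²(Δλ/2)=0.3410942073; c=2·atan2(√a, √(1-a))=1.247375815; dist=6371·c=7947.031 ≈ 7947.0 km; running total=49510.8 km
Leg 4 bearing: y=sinΔλ·cosφ2=0.83013953, x=cosφ1·sinφ2-sinφ1·cosφ2·cosΔλ=-0.45810934; θ=atan2(y, x)=118.8919° ≈ 118.9°
Leg 5: φ1=-0.5912774, φ2=0.4997523, Δφ=1.0910298, Δλ=1.0258225 rad; a=sin²(Δφ/2)+cosφ1·cosφ2·sin²(Δλ/2)=0.4446848551; c=2·atan2(√a, √(1-a))=1.459939116; dist=6371·c=9301.272 ≈ 9301.3 km; running total=58812.1 km
Leg 5 bearing: y=sinΔλ·cosφ2=0.75055822, x=cosφ1·sinφ2-sinφ1·cosφ2·cosΔλ=0.65147778; θ=atan2(y, x)=49.0423° ≈ 49.0°
Leg 6: φ1=0.4997523, φ2=-0.4570668, Δφ=-0.9568192, Δλ=-0.8575047 rad; a=sin²(Δφ/2)+cosφ1·cosφ2·sin²(Δλ/2)=0.3480658638; c=2·atan2(√a, √(1-a))=1.262046021; dist=6371·c=8040.495 ≈ 8040.5 km; running total=66852.6 km
Leg 6 bearing: y=sinΔλ·cosφ2=-0.67858761, x=cosφ1·sinφ2-sinφ1·cosφ2·cosΔλ=-0.66871737; θ=atan2(y, x)=-134.5803° <0 so +360° → 225.4197° ≈ 225.4°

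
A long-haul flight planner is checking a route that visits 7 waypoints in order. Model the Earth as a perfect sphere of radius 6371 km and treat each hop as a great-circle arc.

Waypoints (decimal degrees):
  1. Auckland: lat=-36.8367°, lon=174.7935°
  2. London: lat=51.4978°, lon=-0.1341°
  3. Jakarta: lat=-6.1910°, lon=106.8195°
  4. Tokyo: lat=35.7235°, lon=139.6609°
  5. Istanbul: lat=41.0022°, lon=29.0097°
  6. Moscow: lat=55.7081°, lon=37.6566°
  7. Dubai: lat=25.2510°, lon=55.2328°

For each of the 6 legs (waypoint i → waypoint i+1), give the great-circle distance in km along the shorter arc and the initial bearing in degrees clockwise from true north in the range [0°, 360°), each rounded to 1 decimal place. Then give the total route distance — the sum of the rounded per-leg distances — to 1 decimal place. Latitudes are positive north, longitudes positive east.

Leg 1: dist=18336.4 km, bearing=347.8°
Leg 2: dist=11715.4 km, bearing=80.5°
Leg 3: dist=5786.3 km, bearing=33.9°
Leg 4: dist=8938.6 km, bearing=314.3°
Leg 5: dist=1752.4 km, bearing=18.2°
Leg 6: dist=3674.7 km, bearing=149.9°
Total: 50203.8 km

Leg 1: φ1=-0.6429217, φ2=0.8988062, Δφ=1.5417279, Δλ=-3.0530626 rad; a=sin²(Δφ/2)+cosφ1·cosφ2·sin²(Δλ/2)=0.9827442727; c=2·atan2(√a, √(1-a))=2.878109034; dist=6371·c=18336.433 ≈ 18336.4 km; running total=18336.4 km
Leg 1 bearing: y=sinΔλ·cosφ2=-0.05504197, x=cosφ1·sinφ2-sinφ1·cosφ2·cosΔλ=0.25456286; θ=atan2(y, x)=-12.2008° <0 so +360° → 347.7992° ≈ 347.8°
Leg 2: φ1=0.8988062, φ2=-0.1080533, Δφ=-1.0068595, Δλ=1.8666925 rad; a=sin²(Δφ/2)+cosφ1·cosφ2·sin²(Δλ/2)=0.6324349687; c=2·atan2(√a, √(1-a))=1.838865367; dist=6371·c=11715.411 ≈ 11715.4 km; running total=30051.8 km
Leg 2 bearing: y=sinΔλ·cosφ2=0.95096259, x=cosφ1·sinφ2-sinφ1·cosφ2·cosΔλ=0.15973126; θ=atan2(y, x)=80.4651° ≈ 80.5°
Leg 3: φ1=-0.1080533, φ2=0.6234927, Δφ=0.7315460, Δλ=0.5731906 rad; a=sin²(Δφ/2)+cosφ1·cosφ2·sin²(Δλ/2)=0.1924268864; c=2·atan2(√a, √(1-a))=0.908224903; dist=6371·c=5786.301 ≈ 5786.3 km; running total=35838.1 km
Leg 3 bearing: y=sinΔλ·cosφ2=0.44027560, x=cosφ1·sinφ2-sinφ1·cosφ2·cosΔλ=0.65402792; θ=atan2(y, x)=33.9475° ≈ 33.9°
Leg 4: φ1=0.6234927, φ2=0.7156234, Δφ=0.0921307, Δλ=-1.9312278 rad; a=sin²(Δφ/2)+cosφ1·cosφ2·sin²(Δλ/2)=0.4165040010; c=2·atan2(√a, √(1-a))=1.403018292; dist=6371·c=8938.630 ≈ 8938.6 km; running total=44776.7 km
Leg 4 bearing: y=sinΔλ·cosφ2=-0.70619196, x=cosφ1·sinφ2-sinφ1·cosφ2·cosΔλ=0.68804549; θ=atan2(y, x)=-45.7457° <0 so +360° → 314.2543° ≈ 314.3°
Leg 5: φ1=0.7156234, φ2=0.9722898, Δφ=0.2566664, Δλ=0.1509169 rad; a=sin²(Δφ/2)+cosφ1·cosφ2·sin²(Δλ/2)=0.0187956565; c=2·atan2(√a, √(1-a))=0.275060796; dist=6371·c=1752.412 ≈ 1752.4 km; running total=46529.1 km
Leg 5 bearing: y=sinΔλ·cosφ2=0.08470557, x=cosφ1·sinφ2-sinφ1·cosφ2·cosΔλ=0.25805907; θ=atan2(y, x)=18.1720° ≈ 18.2°
Leg 6: φ1=0.9722898, φ2=0.4407131, Δφ=-0.5315767, Δλ=0.3067626 rad; a=sin²(Δφ/2)+cosφ1·cosφ2·sin²(Δλ/2)=0.0808899654; c=2·atan2(√a, √(1-a))=0.576785278; dist=6371·c=3674.699 ≈ 3674.7 km; running total=50203.8 km
Leg 6 bearing: y=sinΔλ·cosφ2=0.27311962, x=cosφ1·sinφ2-sinφ1·cosφ2·cosΔλ=-0.47200931; θ=atan2(y, x)=149.9450° ≈ 149.9°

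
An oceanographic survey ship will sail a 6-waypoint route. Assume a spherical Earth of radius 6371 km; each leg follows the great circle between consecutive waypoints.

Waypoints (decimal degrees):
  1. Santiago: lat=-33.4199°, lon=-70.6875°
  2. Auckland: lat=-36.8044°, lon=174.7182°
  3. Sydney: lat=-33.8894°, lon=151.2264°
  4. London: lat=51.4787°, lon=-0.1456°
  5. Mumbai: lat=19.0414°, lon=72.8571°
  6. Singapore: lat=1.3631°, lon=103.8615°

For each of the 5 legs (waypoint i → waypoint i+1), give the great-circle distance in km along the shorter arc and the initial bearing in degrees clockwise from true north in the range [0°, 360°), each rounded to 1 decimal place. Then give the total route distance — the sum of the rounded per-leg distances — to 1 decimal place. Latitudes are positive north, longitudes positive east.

Leg 1: dist=9677.3 km, bearing=226.8°
Leg 2: dist=2149.6 km, bearing=271.7°
Leg 3: dist=16999.3 km, bearing=319.1°
Leg 4: dist=7194.4 km, bearing=90.8°
Leg 5: dist=3907.3 km, bearing=116.5°
Total: 39927.9 km

Leg 1: φ1=-0.5832873, φ2=-0.6423580, Δφ=-0.0590707, Δλ=4.2831375 rad; a=sin²(Δφ/2)+cosφ1·cosφ2·sin²(Δλ/2)=0.4740902008; c=2·atan2(√a, √(1-a))=1.518953509; dist=6371·c=9677.253 ≈ 9677.3 km; running total=9677.3 km
Leg 1 bearing: y=sinΔλ·cosφ2=-0.72804520, x=cosφ1·sinφ2-sinφ1·cosφ2·cosΔλ=-0.68356778; θ=atan2(y, x)=-133.1953° <0 so +360° → 226.8047° ≈ 226.8°
Leg 2: φ1=-0.6423580, φ2=-0.5914816, Δφ=0.0508763, Δλ=-0.4100093 rad; a=sin²(Δφ/2)+cosφ1·cosφ2·sin²(Δλ/2)=0.0281914782; c=2·atan2(√a, √(1-a))=0.337404534; dist=6371·c=2149.604 ≈ 2149.6 km; running total=11826.9 km
Leg 2 bearing: y=sinΔλ·cosφ2=-0.33089881, x=cosφ1·sinφ2-sinφ1·cosφ2·cosΔλ=0.00963594; θ=atan2(y, x)=-88.3320° <0 so +360° → 271.6680° ≈ 271.7°
Leg 3: φ1=-0.5914816, φ2=0.8984728, Δφ=1.4899544, Δλ=-2.6419398 rad; a=sin²(Δφ/2)+cosφ1·cosφ2·sin²(Δλ/2)=0.9450216293; c=2·atan2(√a, √(1-a))=2.668236379; dist=6371·c=16999.334 ≈ 16999.3 km; running total=28826.2 km
Leg 3 bearing: y=sinΔλ·cosφ2=-0.29839912, x=cosφ1·sinφ2-sinφ1·cosφ2·cosΔλ=0.34464614; θ=atan2(y, x)=-40.8864° <0 so +360° → 319.1136° ≈ 319.1°
Leg 4: φ1=0.8984728, φ2=0.3323351, Δφ=-0.5661377, Δλ=1.2741375 rad; a=sin²(Δφ/2)+cosφ1·cosφ2·sin²(Δλ/2)=0.2863239367; c=2·atan2(√a, √(1-a))=1.129234371; dist=6371·c=7194.352 ≈ 7194.4 km; running total=36020.6 km
Leg 4 bearing: y=sinΔλ·cosφ2=0.90399173, x=cosφ1·sinφ2-sinφ1·cosφ2·cosΔλ=-0.01300417; θ=atan2(y, x)=90.8242° ≈ 90.8°
Leg 5: φ1=0.3323351, φ2=0.0237906, Δφ=-0.3085445, Δλ=0.5411289 rad; a=sin²(Δφ/2)+cosφ1·cosφ2·sin²(Δλ/2)=0.0911199727; c=2·atan2(√a, √(1-a))=0.613287909; dist=6371·c=3907.257 ≈ 3907.3 km; running total=39927.9 km
Leg 5 bearing: y=sinΔλ·cosφ2=0.51495813, x=cosφ1·sinφ2-sinφ1·cosφ2·cosΔλ=-0.25707317; θ=atan2(y, x)=116.5289° ≈ 116.5°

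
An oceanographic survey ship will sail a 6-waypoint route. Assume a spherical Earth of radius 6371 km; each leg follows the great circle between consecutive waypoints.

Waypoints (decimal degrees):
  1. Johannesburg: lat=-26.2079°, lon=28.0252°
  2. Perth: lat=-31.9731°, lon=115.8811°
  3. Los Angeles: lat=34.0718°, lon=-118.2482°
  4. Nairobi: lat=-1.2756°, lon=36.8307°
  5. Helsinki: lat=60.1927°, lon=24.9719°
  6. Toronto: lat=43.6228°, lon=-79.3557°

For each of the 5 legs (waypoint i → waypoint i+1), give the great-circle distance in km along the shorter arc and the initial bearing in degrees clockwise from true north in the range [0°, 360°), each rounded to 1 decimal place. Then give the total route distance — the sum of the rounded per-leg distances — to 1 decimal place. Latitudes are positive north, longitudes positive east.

Leg 1: dist=8316.5 km, bearing=118.5°
Leg 2: dist=15022.9 km, bearing=72.0°
Leg 3: dist=15542.1 km, bearing=40.7°
Leg 4: dist=6911.6 km, bearing=353.4°
Leg 5: dist=6600.9 km, bearing=305.4°
Total: 52394.0 km

Leg 1: φ1=-0.4574141, φ2=-0.5580359, Δφ=-0.1006217, Δλ=1.5333747 rad; a=sin²(Δφ/2)+cosφ1·cosφ2·sin²(Δλ/2)=0.3688366479; c=2·atan2(√a, √(1-a))=1.305363767; dist=6371·c=8316.473 ≈ 8316.5 km; running total=8316.5 km
Leg 1 bearing: y=sinΔλ·cosφ2=0.84770290, x=cosφ1·sinφ2-sinφ1·cosφ2·cosΔλ=-0.46106886; θ=atan2(y, x)=118.5419° ≈ 118.5°
Leg 2: φ1=-0.5580359, φ2=0.5946651, Δφ=1.1527010, Δλ=-4.0863272 rad; a=sin²(Δφ/2)+cosφ1·cosφ2·sin²(Δλ/2)=0.8541961618; c=2·atan2(√a, √(1-a))=2.358014178; dist=6371·c=15022.908 ≈ 15022.9 km; running total=23339.4 km
Leg 2 bearing: y=sinΔλ·cosφ2=0.67123509, x=cosφ1·sinφ2-sinφ1·cosφ2·cosΔλ=0.21822872; θ=atan2(y, x)=71.9899° ≈ 72.0°
Leg 3: φ1=0.5946651, φ2=-0.0222634, Δφ=-0.6169285, Δλ=2.7066374 rad; a=sin²(Δφ/2)+cosφ1·cosφ2·sin²(Δλ/2)=0.8817471754; c=2·atan2(√a, √(1-a))=2.439503038; dist=6371·c=15542.074 ≈ 15542.1 km; running total=38881.5 km
Leg 3 bearing: y=sinΔλ·cosφ2=0.42126539, x=cosφ1·sinφ2-sinφ1·cosφ2·cosΔλ=0.48950163; θ=atan2(y, x)=40.7153° ≈ 40.7°
Leg 4: φ1=-0.0222634, φ2=1.0505608, Δφ=1.0728242, Δλ=-0.2069751 rad; a=sin²(Δφ/2)+cosφ1·cosφ2·sin²(Δλ/2)=0.2664808658; c=2·atan2(√a, √(1-a))=1.084858000; dist=6371·c=6911.630 ≈ 6911.6 km; running total=45793.1 km
Leg 4 bearing: y=sinΔλ·cosφ2=-0.10215112, x=cosφ1·sinφ2-sinφ1·cosφ2·cosΔλ=0.87831680; θ=atan2(y, x)=-6.6339° <0 so +360° → 353.3661° ≈ 353.4°
Leg 5: φ1=1.0505608, φ2=0.7613615, Δφ=-0.2891993, Δλ=-1.8208601 rad; a=sin²(Δφ/2)+cosφ1·cosφ2·sin²(Δλ/2)=0.2452066429; c=2·atan2(√a, √(1-a))=1.036091936; dist=6371·c=6600.942 ≈ 6600.9 km; running total=52394.0 km
Leg 5 bearing: y=sinΔλ·cosφ2=-0.70138174, x=cosφ1·sinφ2-sinφ1·cosφ2·cosΔλ=0.49838242; θ=atan2(y, x)=-54.6035° <0 so +360° → 305.3965° ≈ 305.4°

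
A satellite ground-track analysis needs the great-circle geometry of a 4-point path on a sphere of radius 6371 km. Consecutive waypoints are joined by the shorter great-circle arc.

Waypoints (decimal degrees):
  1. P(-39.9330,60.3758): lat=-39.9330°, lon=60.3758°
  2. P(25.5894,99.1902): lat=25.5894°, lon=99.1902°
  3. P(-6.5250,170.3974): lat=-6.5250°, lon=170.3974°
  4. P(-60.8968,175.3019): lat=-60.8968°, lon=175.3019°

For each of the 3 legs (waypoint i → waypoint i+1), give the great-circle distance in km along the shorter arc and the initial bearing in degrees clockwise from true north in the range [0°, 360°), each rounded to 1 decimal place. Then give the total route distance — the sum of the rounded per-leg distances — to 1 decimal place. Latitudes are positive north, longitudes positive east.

Leg 1: dist=8321.1 km, bearing=35.9°
Leg 2: dist=8466.2 km, bearing=104.4°
Leg 3: dist=6059.7 km, bearing=177.1°
Total: 22847.0 km

Leg 1: φ1=-0.6969623, φ2=0.4466193, Δφ=1.1435816, Δλ=0.6774391 rad; a=sin²(Δφ/2)+cosφ1·cosφ2·sin²(Δλ/2)=0.3691887338; c=2·atan2(√a, √(1-a))=1.306093422; dist=6371·c=8321.121 ≈ 8321.1 km; running total=8321.1 km
Leg 1 bearing: y=sinΔλ·cosφ2=0.56531842, x=cosφ1·sinφ2-sinφ1·cosφ2·cosΔλ=0.78228431; θ=atan2(y, x)=35.8538° ≈ 35.9°
Leg 2: φ1=0.4466193, φ2=-0.1138827, Δφ=-0.5605020, Δλ=1.2428001 rad; a=sin²(Δφ/2)+cosφ1·cosφ2·sin²(Δλ/2)=0.3802078833; c=2·atan2(√a, √(1-a))=1.328858737; dist=6371·c=8466.159 ≈ 8466.2 km; running total=16787.3 km
Leg 2 bearing: y=sinΔλ·cosφ2=0.94055744, x=cosφ1·sinφ2-sinφ1·cosφ2·cosΔλ=-0.24073034; θ=atan2(y, x)=104.3563° ≈ 104.4°
Leg 3: φ1=-0.1138827, φ2=-1.0628497, Δφ=-0.9489669, Δλ=0.0855997 rad; a=sin²(Δφ/2)+cosφ1·cosφ2·sin²(Δλ/2)=0.2096231125; c=2·atan2(√a, √(1-a))=0.951142018; dist=6371·c=6059.726 ≈ 6059.7 km; running total=22847.0 km
Leg 3 bearing: y=sinΔλ·cosφ2=0.04158350, x=cosφ1·sinφ2-sinφ1·cosφ2·cosΔλ=-0.81301652; θ=atan2(y, x)=177.0720° ≈ 177.1°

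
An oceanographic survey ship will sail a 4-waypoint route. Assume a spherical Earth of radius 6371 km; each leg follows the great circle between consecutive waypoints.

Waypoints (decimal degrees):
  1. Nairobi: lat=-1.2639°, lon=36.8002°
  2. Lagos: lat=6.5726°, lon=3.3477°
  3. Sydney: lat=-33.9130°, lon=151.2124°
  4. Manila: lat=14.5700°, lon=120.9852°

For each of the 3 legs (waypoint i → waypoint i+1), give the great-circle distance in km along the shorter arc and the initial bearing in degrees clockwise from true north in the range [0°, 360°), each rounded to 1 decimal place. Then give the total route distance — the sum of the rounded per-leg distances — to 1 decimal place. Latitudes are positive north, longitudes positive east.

Leg 1: dist=3813.6 km, bearing=283.6°
Leg 2: dist=15527.2 km, bearing=137.0°
Leg 3: dist=6269.5 km, bearing=324.2°
Total: 25610.3 km

Leg 1: φ1=-0.0220592, φ2=0.1147135, Δφ=0.1367727, Δλ=-0.5838563 rad; a=sin²(Δφ/2)+cosφ1·cosφ2·sin²(Δλ/2)=0.0869334550; c=2·atan2(√a, √(1-a))=0.598586184; dist=6371·c=3813.593 ≈ 3813.6 km; running total=3813.6 km
Leg 1 bearing: y=sinΔλ·cosφ2=-0.54762248, x=cosφ1·sinφ2-sinφ1·cosφ2·cosΔλ=0.13271675; θ=atan2(y, x)=-76.3770° <0 so +360° → 283.6230° ≈ 283.6°
Leg 2: φ1=0.1147135, φ2=-0.5918935, Δφ=-0.7066070, Δλ=2.5807259 rad; a=sin²(Δφ/2)+cosφ1·cosφ2·sin²(Δλ/2)=0.8809930389; c=2·atan2(√a, √(1-a))=2.437170792; dist=6371·c=15527.215 ≈ 15527.2 km; running total=19340.8 km
Leg 2 bearing: y=sinΔλ·cosφ2=0.44143313, x=cosφ1·sinφ2-sinφ1·cosφ2·cosΔλ=-0.47382909; θ=atan2(y, x)=137.0272° ≈ 137.0°
Leg 3: φ1=-0.5918935, φ2=0.2542945, Δφ=0.8461880, Δλ=-0.5275642 rad; a=sin²(Δφ/2)+cosφ1·cosφ2·sin²(Δλ/2)=0.2231818866; c=2·atan2(√a, √(1-a))=0.984071911; dist=6371·c=6269.522 ≈ 6269.5 km; running total=25610.3 km
Leg 3 bearing: y=sinΔλ·cosφ2=-0.48724039, x=cosφ1·sinφ2-sinφ1·cosφ2·cosΔλ=0.67533972; θ=atan2(y, x)=-35.8095° <0 so +360° → 324.1905° ≈ 324.2°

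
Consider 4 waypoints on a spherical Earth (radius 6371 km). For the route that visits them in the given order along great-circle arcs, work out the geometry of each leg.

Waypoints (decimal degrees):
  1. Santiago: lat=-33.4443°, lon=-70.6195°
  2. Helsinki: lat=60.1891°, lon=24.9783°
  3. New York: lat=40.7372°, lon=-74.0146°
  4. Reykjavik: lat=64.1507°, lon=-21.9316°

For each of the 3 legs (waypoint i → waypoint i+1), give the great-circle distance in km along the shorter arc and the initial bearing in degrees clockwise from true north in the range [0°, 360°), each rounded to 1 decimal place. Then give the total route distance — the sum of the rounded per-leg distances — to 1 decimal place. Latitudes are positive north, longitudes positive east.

Leg 1: dist=13481.5 km, bearing=35.4°
Leg 2: dist=6617.5 km, bearing=299.7°
Leg 3: dist=4201.5 km, bearing=34.2°
Total: 24300.5 km

Leg 1: φ1=-0.5837132, φ2=1.0504980, Δφ=1.6342111, Δλ=1.6684964 rad; a=sin²(Δφ/2)+cosφ1·cosφ2·sin²(Δλ/2)=0.7593299479; c=2·atan2(√a, √(1-a))=2.116079122; dist=6371·c=13481.540 ≈ 13481.5 km; running total=13481.5 km
Leg 1 bearing: y=sinΔλ·cosφ2=0.49476825, x=cosφ1·sinφ2-sinφ1·cosφ2·cosΔλ=0.69727777; θ=atan2(y, x)=35.3584° ≈ 35.4°
Leg 2: φ1=1.0504980, φ2=0.7109983, Δφ=-0.3394997, Δλ=-1.7277520 rad; a=sin²(Δφ/2)+cosφ1·cosφ2·sin²(Δλ/2)=0.2463235220; c=2·atan2(√a, √(1-a))=1.038686073; dist=6371·c=6617.469 ≈ 6617.5 km; running total=20099.0 km
Leg 2 bearing: y=sinΔλ·cosφ2=-0.74839680, x=cosφ1·sinφ2-sinφ1·cosφ2·cosΔλ=0.42719458; θ=atan2(y, x)=-60.2817° <0 so +360° → 299.7183° ≈ 299.7°
Leg 3: φ1=0.7109983, φ2=1.1196409, Δφ=0.4086427, Δλ=0.9090198 rad; a=sin²(Δφ/2)+cosφ1·cosφ2·sin²(Δλ/2)=0.1048443773; c=2·atan2(√a, √(1-a))=0.659479511; dist=6371·c=4201.544 ≈ 4201.5 km; running total=24300.5 km
Leg 3 bearing: y=sinΔλ·cosφ2=0.34396561, x=cosφ1·sinφ2-sinφ1·cosφ2·cosΔλ=0.50704615; θ=atan2(y, x)=34.1518° ≈ 34.2°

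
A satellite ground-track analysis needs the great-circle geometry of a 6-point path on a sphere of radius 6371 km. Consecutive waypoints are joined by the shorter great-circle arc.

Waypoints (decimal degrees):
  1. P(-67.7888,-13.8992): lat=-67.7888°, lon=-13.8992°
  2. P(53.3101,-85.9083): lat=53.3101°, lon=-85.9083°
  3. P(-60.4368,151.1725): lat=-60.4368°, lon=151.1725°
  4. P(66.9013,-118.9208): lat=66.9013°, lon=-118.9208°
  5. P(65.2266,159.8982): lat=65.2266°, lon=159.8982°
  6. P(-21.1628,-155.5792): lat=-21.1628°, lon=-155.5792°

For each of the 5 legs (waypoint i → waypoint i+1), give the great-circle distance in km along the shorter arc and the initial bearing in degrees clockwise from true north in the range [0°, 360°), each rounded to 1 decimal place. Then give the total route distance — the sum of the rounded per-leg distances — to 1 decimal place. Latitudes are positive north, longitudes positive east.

Leg 1: dist=14707.7 km, bearing=309.8°
Leg 2: dist=16574.5 km, bearing=233.7°
Leg 3: dist=15912.8 km, bearing=40.8°
Leg 4: dist=3407.0 km, bearing=305.7°
Leg 5: dist=10321.0 km, bearing=139.1°
Total: 60923.0 km

Leg 1: φ1=-1.1831378, φ2=0.9304368, Δφ=2.1135745, Δλ=-1.2567959 rad; a=sin²(Δφ/2)+cosφ1·cosφ2·sin²(Δλ/2)=0.8363088647; c=2·atan2(√a, √(1-a))=2.308536972; dist=6371·c=14707.689 ≈ 14707.7 km; running total=14707.7 km
Leg 1 bearing: y=sinΔλ·cosφ2=-0.56827018, x=cosφ1·sinφ2-sinφ1·cosφ2·cosΔλ=0.47397721; θ=atan2(y, x)=-50.1695° <0 so +360° → 309.8305° ≈ 309.8°
Leg 2: φ1=0.9304368, φ2=-1.0548211, Δφ=-1.9852579, Δλ=4.1378406 rad; a=sin²(Δφ/2)+cosφ1·cosφ2·sin²(Δλ/2)=0.9288451152; c=2·atan2(√a, √(1-a))=2.601556767; dist=6371·c=16574.518 ≈ 16574.5 km; running total=31282.2 km
Leg 2 bearing: y=sinΔλ·cosφ2=-0.41416459, x=cosφ1·sinφ2-sinφ1·cosφ2·cosΔλ=-0.30468862; θ=atan2(y, x)=-126.3408° <0 so +360° → 233.6592° ≈ 233.7°
Leg 3: φ1=-1.0548211, φ2=1.1676480, Δφ=2.2224691, Δλ=-4.7140174 rad; a=sin²(Δφ/2)+cosφ1·cosφ2·sin²(Δλ/2)=0.8998821618; c=2·atan2(√a, √(1-a))=2.497698853; dist=6371·c=15912.839 ≈ 15912.8 km; running total=47195.0 km
Leg 3 bearing: y=sinΔλ·cosφ2=0.39231573, x=cosφ1·sinφ2-sinφ1·cosφ2·cosΔλ=0.45438464; θ=atan2(y, x)=40.8073° ≈ 40.8°
Leg 4: φ1=1.1676480, φ2=1.1384189, Δφ=-0.0292290, Δλ=4.8663096 rad; a=sin²(Δφ/2)+cosφ1·cosφ2·sin²(Δλ/2)=0.0698080253; c=2·atan2(√a, √(1-a))=0.534773768; dist=6371·c=3407.044 ≈ 3407.0 km; running total=50602.0 km
Leg 4 bearing: y=sinΔλ·cosφ2=-0.41407665, x=cosφ1·sinφ2-sinφ1·cosφ2·cosΔλ=0.29711949; θ=atan2(y, x)=-54.3388° <0 so +360° → 305.6612° ≈ 305.7°
Leg 5: φ1=1.1384189, φ2=-0.3693605, Δφ=-1.5077795, Δλ=-5.5061193 rad; a=sin²(Δφ/2)+cosφ1·cosφ2·sin²(Δλ/2)=0.5245930823; c=2·atan2(√a, √(1-a))=1.620002345; dist=6371·c=10321.035 ≈ 10321.0 km; running total=60923.0 km
Leg 5 bearing: y=sinΔλ·cosφ2=0.65390113, x=cosφ1·sinφ2-sinφ1·cosφ2·cosΔλ=-0.75497949; θ=atan2(y, x)=139.1036° ≈ 139.1°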